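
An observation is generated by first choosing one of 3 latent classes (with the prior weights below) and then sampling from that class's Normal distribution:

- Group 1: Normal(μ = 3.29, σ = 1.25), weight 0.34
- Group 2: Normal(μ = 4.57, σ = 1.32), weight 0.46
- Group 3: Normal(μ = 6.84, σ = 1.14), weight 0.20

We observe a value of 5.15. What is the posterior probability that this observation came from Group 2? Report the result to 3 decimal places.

0.681

Posterior ∝ prior × likelihood, so P(k | x) ∝ π_k f_k(x); normalise over all components.
Evaluate each component's likelihood at the observed value:
  p_1 = 0.105488
  p_2 = 0.274418
  p_3 = 0.116623
Weight by the priors:
  π_1·p_1 = 0.34 × 0.105488 = 0.0358661
  π_2·p_2 = 0.46 × 0.274418 = 0.126232
  π_3·p_3 = 0.20 × 0.116623 = 0.0233247
Normaliser: 0.0358661 + 0.126232 + 0.0233247 = 0.185423
So the posterior for Group 2 is 0.126232 / 0.185423 ≈ 0.681.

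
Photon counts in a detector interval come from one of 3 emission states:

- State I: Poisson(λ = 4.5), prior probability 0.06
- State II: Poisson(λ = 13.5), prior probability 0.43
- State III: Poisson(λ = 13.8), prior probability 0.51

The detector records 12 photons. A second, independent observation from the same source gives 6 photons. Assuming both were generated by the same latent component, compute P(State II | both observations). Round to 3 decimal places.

The responsibility of component k is w_k f_k(x) divided by Σ_j w_j f_j(x).
Since both observations come from the same component, the likelihood for component k is f_k(x₁)·f_k(x₂).
  L_I = [e^(−4.5)·4.5^12/12! = 0.00159915] × [0.12812] = 0.000204883
  L_II = [e^(−13.5)·13.5^12/12! = 0.10488] × [0.0115264] = 0.00120889
  L_III = [e^(−13.8)·13.8^12/12! = 0.101146] × [0.00974267] = 0.000985431
Unnormalised posteriors:
  w_I·L_I = 0.06 × 0.000204883 = 1.2293e-05
  w_II·L_II = 0.43 × 0.00120889 = 0.000519823
  w_III·L_III = 0.51 × 0.000985431 = 0.00050257
Denominator: 1.2293e-05 + 0.000519823 + 0.00050257 = 0.00103469
So the posterior for State II is 0.000519823 / 0.00103469 ≈ 0.502.

0.502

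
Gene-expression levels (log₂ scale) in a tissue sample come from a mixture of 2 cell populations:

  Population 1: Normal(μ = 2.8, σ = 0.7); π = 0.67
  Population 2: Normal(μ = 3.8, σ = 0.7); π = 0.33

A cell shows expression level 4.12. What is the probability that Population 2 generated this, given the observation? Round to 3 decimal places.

0.724

Posterior ∝ prior × likelihood, so P(k | x) ∝ P(Z=k) f_k(x); normalise over all components.
Normal densities:
  f_1 = (1/(0.7·√(2π)))·exp(−(4.12−2.8)²/(2·0.7²)) = 0.569918·exp(-1.77796) = 0.0963062
  f_2 = (1/(0.7·√(2π)))·exp(−(4.12−3.8)²/(2·0.7²)) = 0.569918·exp(-0.10449) = 0.513373
Unnormalised posteriors:
  P(Z=1)·f_1 = 0.67 × 0.0963062 = 0.0645251
  P(Z=2)·f_2 = 0.33 × 0.513373 = 0.169413
Normaliser: 0.0645251 + 0.169413 = 0.233938
Responsibility of Population 2: 0.169413 / 0.233938 ≈ 0.724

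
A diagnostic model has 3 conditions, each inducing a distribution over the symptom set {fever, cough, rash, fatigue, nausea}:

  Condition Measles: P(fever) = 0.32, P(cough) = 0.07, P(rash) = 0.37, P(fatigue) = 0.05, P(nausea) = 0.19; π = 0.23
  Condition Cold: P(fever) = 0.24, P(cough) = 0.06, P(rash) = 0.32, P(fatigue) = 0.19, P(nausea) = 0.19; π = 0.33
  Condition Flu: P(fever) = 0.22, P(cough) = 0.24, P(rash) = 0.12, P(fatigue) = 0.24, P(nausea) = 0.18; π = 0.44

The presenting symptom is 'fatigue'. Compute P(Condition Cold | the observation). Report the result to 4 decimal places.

Apply Bayes' rule: the posterior for each component is proportional to its prior times its likelihood at x.
Evaluate each component's likelihood at the observed value:
  p_Measles = P(fatigue | comp) = 0.05
  p_Cold = P(fatigue | comp) = 0.19
  p_Flu = P(fatigue | comp) = 0.24
Multiply by the mixture weights:
  P(Z=Measles)·p_Measles = 0.23 × 0.05 = 0.0115
  P(Z=Cold)·p_Cold = 0.33 × 0.19 = 0.0627
  P(Z=Flu)·p_Flu = 0.44 × 0.24 = 0.1056
Marginal: 0.0115 + 0.0627 + 0.1056 = 0.1798
P(Condition Cold | data) = 0.0627 / 0.1798 ≈ 0.3487

0.3487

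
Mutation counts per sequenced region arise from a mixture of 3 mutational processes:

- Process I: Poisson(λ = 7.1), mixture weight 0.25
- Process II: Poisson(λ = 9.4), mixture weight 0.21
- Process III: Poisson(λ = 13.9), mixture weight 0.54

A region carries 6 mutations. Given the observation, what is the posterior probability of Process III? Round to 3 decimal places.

0.085

By Bayes' theorem, P(k | x) = π_k f_k(x) / Σ_j π_j f_j(x).
Evaluate each component's likelihood at the observed value:
  f_I = 0.1468
  f_II = 0.0792623
  f_III = 0.00920583
Prior × likelihood for each component:
  π_I·f_I = 0.25 × 0.1468 = 0.0367001
  π_II·f_II = 0.21 × 0.0792623 = 0.0166451
  π_III·f_III = 0.54 × 0.00920583 = 0.00497115
Sum: 0.0367001 + 0.0166451 + 0.00497115 = 0.0583163
So the posterior for Process III is 0.00497115 / 0.0583163 ≈ 0.085.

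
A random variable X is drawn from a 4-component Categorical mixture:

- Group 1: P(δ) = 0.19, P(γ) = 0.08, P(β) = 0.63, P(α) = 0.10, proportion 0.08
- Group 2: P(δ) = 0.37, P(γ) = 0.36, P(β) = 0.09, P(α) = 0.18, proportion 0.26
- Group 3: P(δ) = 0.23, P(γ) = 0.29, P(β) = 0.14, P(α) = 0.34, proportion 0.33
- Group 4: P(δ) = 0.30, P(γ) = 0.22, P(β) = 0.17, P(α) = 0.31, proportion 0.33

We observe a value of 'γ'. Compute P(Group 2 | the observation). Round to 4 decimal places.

0.3489

By Bayes' theorem, P(k | x) = w_k f_k(x) / Σ_j w_j f_j(x).
Evaluate each component's likelihood at the observed value:
  L_1 = 0.08
  L_2 = 0.36
  L_3 = 0.29
  L_4 = 0.22
Weight by the priors:
  w_1·L_1 = 0.08 × 0.08 = 0.0064
  w_2·L_2 = 0.26 × 0.36 = 0.0936
  w_3·L_3 = 0.33 × 0.29 = 0.0957
  w_4·L_4 = 0.33 × 0.22 = 0.0726
Normaliser: 0.0064 + 0.0936 + 0.0957 + 0.0726 = 0.2683
Responsibility of Group 2: 0.0936 / 0.2683 ≈ 0.3489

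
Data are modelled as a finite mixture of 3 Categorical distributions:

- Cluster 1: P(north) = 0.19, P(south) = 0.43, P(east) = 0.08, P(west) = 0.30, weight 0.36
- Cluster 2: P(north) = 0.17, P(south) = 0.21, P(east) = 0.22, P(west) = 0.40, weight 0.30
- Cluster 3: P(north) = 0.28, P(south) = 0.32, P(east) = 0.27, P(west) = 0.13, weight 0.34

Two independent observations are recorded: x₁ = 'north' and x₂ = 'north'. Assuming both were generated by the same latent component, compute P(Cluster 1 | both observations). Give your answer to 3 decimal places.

By Bayes' theorem, P(k | x) = π_k f_k(x) / Σ_j π_j f_j(x).
Since both observations come from the same component, the likelihood for component k is f_k(x₁)·f_k(x₂).
  p_1 = [P(north | comp) = 0.19] × [0.19] = 0.0361
  p_2 = [P(north | comp) = 0.17] × [0.17] = 0.0289
  p_3 = [P(north | comp) = 0.28] × [0.28] = 0.0784
Multiply by the mixture weights:
  π_1·p_1 = 0.36 × 0.0361 = 0.012996
  π_2·p_2 = 0.30 × 0.0289 = 0.00867
  π_3·p_3 = 0.34 × 0.0784 = 0.026656
Sum: 0.012996 + 0.00867 + 0.026656 = 0.048322
P(Cluster 1 | data) ≈ 0.269

0.269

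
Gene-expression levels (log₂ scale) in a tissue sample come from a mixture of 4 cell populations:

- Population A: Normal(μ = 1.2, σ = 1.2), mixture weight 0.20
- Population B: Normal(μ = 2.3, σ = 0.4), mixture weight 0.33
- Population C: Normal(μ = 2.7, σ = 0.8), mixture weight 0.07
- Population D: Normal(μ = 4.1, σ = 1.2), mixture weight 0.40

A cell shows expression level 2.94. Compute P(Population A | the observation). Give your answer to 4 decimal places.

0.1004

By Bayes' theorem, P(k | x) = P(Z=k) f_k(x) / Σ_j P(Z=j) f_j(x).
Evaluate each component's likelihood at the observed value:
  f_A = (1/(1.2·√(2π)))·exp(−(2.94−1.2)²/(2·1.2²)) = 0.332452·exp(-1.05125) = 0.116192
  f_B = (1/(0.4·√(2π)))·exp(−(2.94−2.3)²/(2·0.4²)) = 0.997356·exp(-1.28000) = 0.277302
  f_C = (1/(0.8·√(2π)))·exp(−(2.94−2.7)²/(2·0.8²)) = 0.498678·exp(-0.04500) = 0.476735
  f_D = (1/(1.2·√(2π)))·exp(−(2.94−4.1)²/(2·1.2²)) = 0.332452·exp(-0.46722) = 0.208361
Unnormalised posteriors:
  P(Z=A)·f_A = 0.20 × 0.116192 = 0.0232384
  P(Z=B)·f_B = 0.33 × 0.277302 = 0.0915097
  P(Z=C)·f_C = 0.07 × 0.476735 = 0.0333714
  P(Z=D)·f_D = 0.40 × 0.208361 = 0.0833445
Normaliser: 0.0232384 + 0.0915097 + 0.0333714 + 0.0833445 = 0.231464
P(Population A | 2.94) ≈ 0.1004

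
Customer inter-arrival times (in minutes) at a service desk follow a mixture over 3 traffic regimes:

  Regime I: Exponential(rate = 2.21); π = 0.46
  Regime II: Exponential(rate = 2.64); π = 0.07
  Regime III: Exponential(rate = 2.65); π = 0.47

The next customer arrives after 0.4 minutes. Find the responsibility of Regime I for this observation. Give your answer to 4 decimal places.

By Bayes' theorem, P(k | x) = π_k f_k(x) / Σ_j π_j f_j(x).
Component likelihoods at x = 0.4 minutes:
  p_I = 2.21·e^(−2.21·0.4) = 2.21·e^(−0.8840) = 0.913011
  p_II = 2.64·e^(−2.64·0.4) = 2.64·e^(−1.0560) = 0.918309
  p_III = 2.65·e^(−2.65·0.4) = 2.65·e^(−1.0600) = 0.918108
Weight by the priors:
  π_I·p_I = 0.46 × 0.913011 = 0.419985
  π_II·p_II = 0.07 × 0.918309 = 0.0642816
  π_III·p_III = 0.47 × 0.918108 = 0.431511
Denominator: 0.419985 + 0.0642816 + 0.431511 = 0.915777
Responsibility of Regime I: 0.419985 / 0.915777 ≈ 0.4586

0.4586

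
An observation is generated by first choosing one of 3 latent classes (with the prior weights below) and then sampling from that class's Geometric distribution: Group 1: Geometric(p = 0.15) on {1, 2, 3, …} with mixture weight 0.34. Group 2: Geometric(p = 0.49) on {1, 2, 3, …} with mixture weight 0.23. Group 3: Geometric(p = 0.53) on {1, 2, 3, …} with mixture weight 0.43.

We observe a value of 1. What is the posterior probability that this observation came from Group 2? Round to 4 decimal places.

By Bayes' theorem, P(k | x) = π_k f_k(x) / Σ_j π_j f_j(x).
Geometric probabilities:
  f_1 = 0.15·(1−0.15)^0 = 0.15·1 = 0.15
  f_2 = 0.49·(1−0.49)^0 = 0.49·1 = 0.49
  f_3 = 0.53·(1−0.53)^0 = 0.53·1 = 0.53
Multiply by the mixture weights:
  π_1·f_1 = 0.34 × 0.15 = 0.051
  π_2·f_2 = 0.23 × 0.49 = 0.1127
  π_3·f_3 = 0.43 × 0.53 = 0.2279
Normaliser: 0.051 + 0.1127 + 0.2279 = 0.3916
P(Group 2 | data) = 0.1127 / 0.3916 ≈ 0.2878

0.2878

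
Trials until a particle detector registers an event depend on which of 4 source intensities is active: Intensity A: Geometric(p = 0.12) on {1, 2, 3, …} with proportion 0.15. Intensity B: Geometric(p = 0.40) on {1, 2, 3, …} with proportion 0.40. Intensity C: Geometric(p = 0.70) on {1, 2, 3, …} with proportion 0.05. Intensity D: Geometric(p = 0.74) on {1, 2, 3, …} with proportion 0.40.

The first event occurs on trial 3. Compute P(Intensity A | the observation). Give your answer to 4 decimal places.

By Bayes' theorem, P(k | x) = π_k f_k(x) / Σ_j π_j f_j(x).
Component likelihoods at x = 3:
  p_A = 0.12·(1−0.12)^2 = 0.12·0.7744 = 0.092928
  p_B = 0.40·(1−0.40)^2 = 0.40·0.36 = 0.144
  p_C = 0.70·(1−0.70)^2 = 0.70·0.09 = 0.063
  p_D = 0.74·(1−0.74)^2 = 0.74·0.0676 = 0.050024
Prior × likelihood for each component:
  π_A·p_A = 0.15 × 0.092928 = 0.0139392
  π_B·p_B = 0.40 × 0.144 = 0.0576
  π_C·p_C = 0.05 × 0.063 = 0.00315
  π_D·p_D = 0.40 × 0.050024 = 0.0200096
Denominator: 0.0139392 + 0.0576 + 0.00315 + 0.0200096 = 0.0946988
So the posterior for Intensity A is 0.0139392 / 0.0946988 ≈ 0.1472.

0.1472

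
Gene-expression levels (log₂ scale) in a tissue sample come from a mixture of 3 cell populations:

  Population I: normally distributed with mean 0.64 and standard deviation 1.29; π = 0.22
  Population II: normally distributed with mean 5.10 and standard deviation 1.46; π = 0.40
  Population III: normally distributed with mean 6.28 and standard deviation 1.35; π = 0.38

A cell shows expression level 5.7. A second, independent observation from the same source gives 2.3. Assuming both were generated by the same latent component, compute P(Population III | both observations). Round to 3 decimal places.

By Bayes' theorem, P(k | x) = P(Z=k) f_k(x) / Σ_j P(Z=j) f_j(x).
Since both observations come from the same component, the likelihood for component k is f_k(x₁)·f_k(x₂).
  f_I = [0.000141034] × [0.135128] = 1.90576e-05
  f_II = [0.251121] × [0.0434402] = 0.0109088
  f_III = [0.26946] × [0.00383022] = 0.00103209
Weight by the priors:
  P(Z=I)·f_I = 0.22 × 1.90576e-05 = 4.19268e-06
  P(Z=II)·f_II = 0.40 × 0.0109088 = 0.00436351
  P(Z=III)·f_III = 0.38 × 0.00103209 = 0.000392196
Normaliser: 4.19268e-06 + 0.00436351 + 0.000392196 = 0.0047599
So the posterior for Population III is 0.000392196 / 0.0047599 ≈ 0.082.

0.082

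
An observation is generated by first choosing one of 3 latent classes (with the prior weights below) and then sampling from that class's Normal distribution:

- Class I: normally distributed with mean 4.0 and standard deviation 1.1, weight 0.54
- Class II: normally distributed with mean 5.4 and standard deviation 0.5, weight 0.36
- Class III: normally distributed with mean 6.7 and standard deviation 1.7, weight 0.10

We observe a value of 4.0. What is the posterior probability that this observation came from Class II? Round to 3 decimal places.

The responsibility of component k is π_k f_k(x) divided by Σ_j π_j f_j(x).
Component likelihoods at x = 4.0:
  L_I = 0.362675
  L_II = 0.0158309
  L_III = 0.0664828
Unnormalised posteriors:
  π_I·L_I = 0.54 × 0.362675 = 0.195844
  π_II·L_II = 0.36 × 0.0158309 = 0.00569913
  π_III·L_III = 0.10 × 0.0664828 = 0.00664828
Sum: 0.195844 + 0.00569913 + 0.00664828 = 0.208192
Responsibility of Class II: 0.00569913 / 0.208192 ≈ 0.027

0.027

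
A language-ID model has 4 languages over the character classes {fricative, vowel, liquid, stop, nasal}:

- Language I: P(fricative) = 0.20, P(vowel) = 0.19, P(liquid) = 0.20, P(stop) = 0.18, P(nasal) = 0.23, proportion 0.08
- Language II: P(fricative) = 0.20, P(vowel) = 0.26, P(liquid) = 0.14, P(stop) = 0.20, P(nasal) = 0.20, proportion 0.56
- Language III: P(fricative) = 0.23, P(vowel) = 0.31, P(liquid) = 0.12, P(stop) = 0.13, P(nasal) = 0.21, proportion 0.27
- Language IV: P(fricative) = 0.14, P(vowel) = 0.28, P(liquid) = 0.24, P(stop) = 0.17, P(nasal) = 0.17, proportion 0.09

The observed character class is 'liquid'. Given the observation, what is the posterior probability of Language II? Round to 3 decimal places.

By Bayes' theorem, P(k | x) = P(Z=k) f_k(x) / Σ_j P(Z=j) f_j(x).
Categorical probabilities:
  f_I = P(liquid | comp) = 0.20
  f_II = P(liquid | comp) = 0.14
  f_III = P(liquid | comp) = 0.12
  f_IV = P(liquid | comp) = 0.24
Prior × likelihood for each component:
  P(Z=I)·f_I = 0.08 × 0.2 = 0.016
  P(Z=II)·f_II = 0.56 × 0.14 = 0.0784
  P(Z=III)·f_III = 0.27 × 0.12 = 0.0324
  P(Z=IV)·f_IV = 0.09 × 0.24 = 0.0216
Denominator: 0.016 + 0.0784 + 0.0324 + 0.0216 = 0.1484
Responsibility of Language II: 0.0784 / 0.1484 ≈ 0.528

0.528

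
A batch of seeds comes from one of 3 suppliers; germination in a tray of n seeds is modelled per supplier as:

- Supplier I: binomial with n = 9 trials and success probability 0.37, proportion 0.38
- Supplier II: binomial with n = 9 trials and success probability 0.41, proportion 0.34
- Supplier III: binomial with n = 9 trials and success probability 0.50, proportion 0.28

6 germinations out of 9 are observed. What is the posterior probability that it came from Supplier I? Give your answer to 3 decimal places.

0.217

P(component k | x) = π_k·f_k(x) / marginal(x), where marginal(x) = Σ_j π_j·f_j(x).
Evaluate each component's likelihood at the observed value:
  L_I = 0.0538904
  L_II = 0.081948
  L_III = 0.164062
Weight by the priors:
  π_I·L_I = 0.38 × 0.0538904 = 0.0204783
  π_II·L_II = 0.34 × 0.081948 = 0.0278623
  π_III·L_III = 0.28 × 0.164062 = 0.0459375
Normaliser: 0.0204783 + 0.0278623 + 0.0459375 = 0.0942782
P(Supplier I | x) ≈ 0.217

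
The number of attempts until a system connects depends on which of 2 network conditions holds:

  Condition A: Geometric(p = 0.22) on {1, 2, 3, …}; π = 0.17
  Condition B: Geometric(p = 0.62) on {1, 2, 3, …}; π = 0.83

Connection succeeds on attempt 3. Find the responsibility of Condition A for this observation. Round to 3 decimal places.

0.234

The responsibility of component k is π_k f_k(x) divided by Σ_j π_j f_j(x).
Geometric probabilities:
  p_A = 0.22·(1−0.22)^2 = 0.22·0.6084 = 0.133848
  p_B = 0.62·(1−0.62)^2 = 0.62·0.1444 = 0.089528
Unnormalised posteriors:
  π_A·p_A = 0.17 × 0.133848 = 0.0227542
  π_B·p_B = 0.83 × 0.089528 = 0.0743082
Denominator: 0.0227542 + 0.0743082 = 0.0970624
Responsibility of Condition A: 0.0227542 / 0.0970624 ≈ 0.234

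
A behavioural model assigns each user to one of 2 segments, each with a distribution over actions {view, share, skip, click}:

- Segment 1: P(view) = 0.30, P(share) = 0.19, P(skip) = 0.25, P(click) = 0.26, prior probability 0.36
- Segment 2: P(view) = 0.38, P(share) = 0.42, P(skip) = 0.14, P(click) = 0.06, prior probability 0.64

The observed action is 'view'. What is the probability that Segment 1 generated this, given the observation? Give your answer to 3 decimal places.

0.308

By Bayes' theorem, P(k | x) = P(Z=k) f_k(x) / Σ_j P(Z=j) f_j(x).
Categorical probabilities:
  L_1 = 0.3
  L_2 = 0.38
Unnormalised posteriors:
  P(Z=1)·L_1 = 0.36 × 0.3 = 0.108
  P(Z=2)·L_2 = 0.64 × 0.38 = 0.2432
Evidence: 0.108 + 0.2432 = 0.3512
Responsibility of Segment 1: 0.108 / 0.3512 ≈ 0.308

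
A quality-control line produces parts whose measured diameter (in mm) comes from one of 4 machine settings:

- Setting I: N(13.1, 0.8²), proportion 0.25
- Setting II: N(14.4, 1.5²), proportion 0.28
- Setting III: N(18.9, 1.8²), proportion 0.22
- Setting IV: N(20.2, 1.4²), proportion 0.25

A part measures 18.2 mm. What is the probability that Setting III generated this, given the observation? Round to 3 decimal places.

0.612

Apply Bayes' rule: the posterior for each component is proportional to its prior times its likelihood at x.
Component likelihoods at x = 18.2 mm:
  L_I = (1/(0.8·√(2π)))·exp(−(18.2−13.1)²/(2·0.8²)) = 0.498678·exp(-20.32031) = 7.4614e-10
  L_II = (1/(1.5·√(2π)))·exp(−(18.2−14.4)²/(2·1.5²)) = 0.265962·exp(-3.20889) = 0.0107452
  L_III = (1/(1.8·√(2π)))·exp(−(18.2−18.9)²/(2·1.8²)) = 0.221635·exp(-0.07562) = 0.205493
  L_IV = (1/(1.4·√(2π)))·exp(−(18.2−20.2)²/(2·1.4²)) = 0.284959·exp(-1.02041) = 0.102713
Unnormalised posteriors:
  π_I·L_I = 0.25 × 7.4614e-10 = 1.86535e-10
  π_II·L_II = 0.28 × 0.0107452 = 0.00300867
  π_III·L_III = 0.22 × 0.205493 = 0.0452085
  π_IV·L_IV = 0.25 × 0.102713 = 0.0256782
Sum: 1.86535e-10 + 0.00300867 + 0.0452085 + 0.0256782 = 0.0738954
P(Setting III | x) = 0.0452085 / 0.0738954 ≈ 0.612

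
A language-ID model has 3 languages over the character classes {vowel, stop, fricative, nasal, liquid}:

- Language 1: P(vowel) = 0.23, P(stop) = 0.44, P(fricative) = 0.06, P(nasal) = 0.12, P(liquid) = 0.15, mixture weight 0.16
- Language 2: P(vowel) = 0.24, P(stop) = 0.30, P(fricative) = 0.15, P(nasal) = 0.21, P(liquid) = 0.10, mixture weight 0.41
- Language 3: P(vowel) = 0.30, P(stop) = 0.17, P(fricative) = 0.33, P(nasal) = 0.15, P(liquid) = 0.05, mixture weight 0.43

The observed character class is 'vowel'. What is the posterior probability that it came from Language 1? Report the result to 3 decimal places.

0.139

P(component k | x) = π_k·f_k(x) / marginal(x), where marginal(x) = Σ_j π_j·f_j(x).
Evaluate each component's likelihood at the observed value:
  p_1 = P(vowel | comp) = 0.23
  p_2 = P(vowel | comp) = 0.24
  p_3 = P(vowel | comp) = 0.30
Weight by the priors:
  π_1·p_1 = 0.16 × 0.23 = 0.0368
  π_2·p_2 = 0.41 × 0.24 = 0.0984
  π_3·p_3 = 0.43 × 0.3 = 0.129
Denominator: 0.0368 + 0.0984 + 0.129 = 0.2642
P(Language 1 | x) = 0.0368 / 0.2642 ≈ 0.139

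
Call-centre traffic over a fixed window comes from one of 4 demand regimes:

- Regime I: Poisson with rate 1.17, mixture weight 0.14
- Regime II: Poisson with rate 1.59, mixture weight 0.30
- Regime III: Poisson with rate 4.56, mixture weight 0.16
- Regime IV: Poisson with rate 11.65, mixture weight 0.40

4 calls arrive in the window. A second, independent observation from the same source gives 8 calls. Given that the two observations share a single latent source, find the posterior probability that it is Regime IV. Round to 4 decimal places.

0.1181

Posterior ∝ prior × likelihood, so P(k | x) ∝ w_k f_k(x); normalise over all components.
Since both observations come from the same component, the likelihood for component k is f_k(x₁)·f_k(x₂).
  p_I = [e^(−1.17)·1.17^4/4! = 0.024233] × [2.70297e-05] = 6.55012e-07
  p_II = [e^(−1.59)·1.59^4/4! = 0.0543062] × [0.000206599] = 1.12196e-05
  p_III = [e^(−4.56)·4.56^4/4! = 0.18848] × [0.0485082] = 0.00914283
  p_IV = [e^(−11.65)·11.65^4/4! = 0.00669209] × [0.0733764] = 0.000491041
Weight by the priors:
  w_I·p_I = 0.14 × 6.55012e-07 = 9.17017e-08
  w_II·p_II = 0.30 × 1.12196e-05 = 3.36588e-06
  w_III·p_III = 0.16 × 0.00914283 = 0.00146285
  w_IV·p_IV = 0.40 × 0.000491041 = 0.000196416
Sum: 9.17017e-08 + 3.36588e-06 + 0.00146285 + 0.000196416 = 0.00166273
P(Regime IV | x₁,x₂) ≈ 0.1181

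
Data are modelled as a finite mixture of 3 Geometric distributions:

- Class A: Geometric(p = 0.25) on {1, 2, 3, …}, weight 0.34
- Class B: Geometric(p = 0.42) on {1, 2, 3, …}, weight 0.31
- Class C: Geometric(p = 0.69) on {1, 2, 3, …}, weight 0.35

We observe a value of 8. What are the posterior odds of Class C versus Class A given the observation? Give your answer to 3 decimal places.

Since P(k|x) ∝ P(Z=k) f_k(x), the posterior odds are P(Z=i) f_i(x) / (P(Z=j) f_j(x)).
Geometric probabilities:
  L_A = 0.033371
  L_B = 0.00927353
  L_C = 0.000189837
6.6443e-05 / 0.0113461 ≈ 0.006

0.006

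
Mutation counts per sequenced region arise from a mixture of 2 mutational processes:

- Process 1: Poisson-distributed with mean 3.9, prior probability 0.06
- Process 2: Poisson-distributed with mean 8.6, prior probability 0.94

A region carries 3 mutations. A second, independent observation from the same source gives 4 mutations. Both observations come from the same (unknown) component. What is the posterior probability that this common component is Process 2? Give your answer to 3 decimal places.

Apply Bayes' rule: the posterior for each component is proportional to its prior times its likelihood at x.
Since both observations come from the same component, the likelihood for component k is f_k(x₁)·f_k(x₂).
  p_1 = [0.200122] × [0.195119] = 0.0390475
  p_2 = [0.0195169] × [0.0419614] = 0.000818958
Multiply by the mixture weights:
  P(Z=1)·p_1 = 0.06 × 0.0390475 = 0.00234285
  P(Z=2)·p_2 = 0.94 × 0.000818958 = 0.00076982
Normaliser: 0.00234285 + 0.00076982 = 0.00311267
P(Process 2 | x₁,x₂) ≈ 0.247

0.247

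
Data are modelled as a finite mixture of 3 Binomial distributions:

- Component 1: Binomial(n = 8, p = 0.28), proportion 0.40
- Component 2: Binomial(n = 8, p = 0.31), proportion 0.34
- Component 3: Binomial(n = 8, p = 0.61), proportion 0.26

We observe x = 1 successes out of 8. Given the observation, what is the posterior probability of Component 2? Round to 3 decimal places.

P(component k | x) = w_k·f_k(x) / marginal(x), where marginal(x) = Σ_j w_j·f_j(x).
Evaluate each component's likelihood at the observed value:
  p_1 = C(8,1)·0.28^1·0.72^7 = 8·0.28·0.100306 = 0.224686
  p_2 = C(8,1)·0.31^1·0.69^7 = 8·0.31·0.0744635 = 0.18467
  p_3 = C(8,1)·0.61^1·0.39^7 = 8·0.61·0.00137231 = 0.00669687
Multiply by the mixture weights:
  w_1·p_1 = 0.40 × 0.224686 = 0.0898743
  w_2·p_2 = 0.34 × 0.18467 = 0.0627877
  w_3·p_3 = 0.26 × 0.00669687 = 0.00174119
Normaliser: 0.0898743 + 0.0627877 + 0.00174119 = 0.154403
Responsibility of Component 2: 0.0627877 / 0.154403 ≈ 0.407

0.407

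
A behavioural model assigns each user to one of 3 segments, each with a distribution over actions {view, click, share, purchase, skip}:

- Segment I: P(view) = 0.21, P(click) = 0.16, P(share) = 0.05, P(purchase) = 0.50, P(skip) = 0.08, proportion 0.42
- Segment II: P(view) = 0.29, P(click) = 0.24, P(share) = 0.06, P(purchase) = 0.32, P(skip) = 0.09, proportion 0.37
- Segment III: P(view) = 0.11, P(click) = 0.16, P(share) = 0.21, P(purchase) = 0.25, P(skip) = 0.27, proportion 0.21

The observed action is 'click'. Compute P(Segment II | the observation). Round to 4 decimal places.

0.4684

Apply Bayes' rule: the posterior for each component is proportional to its prior times its likelihood at x.
Component likelihoods at x = 'click':
  L_I = P(click | comp) = 0.16
  L_II = P(click | comp) = 0.24
  L_III = P(click | comp) = 0.16
Multiply by the mixture weights:
  P(Z=I)·L_I = 0.42 × 0.16 = 0.0672
  P(Z=II)·L_II = 0.37 × 0.24 = 0.0888
  P(Z=III)·L_III = 0.21 × 0.16 = 0.0336
Denominator: 0.0672 + 0.0888 + 0.0336 = 0.1896
P(Segment II | the observation) = 0.0888 / 0.1896 ≈ 0.4684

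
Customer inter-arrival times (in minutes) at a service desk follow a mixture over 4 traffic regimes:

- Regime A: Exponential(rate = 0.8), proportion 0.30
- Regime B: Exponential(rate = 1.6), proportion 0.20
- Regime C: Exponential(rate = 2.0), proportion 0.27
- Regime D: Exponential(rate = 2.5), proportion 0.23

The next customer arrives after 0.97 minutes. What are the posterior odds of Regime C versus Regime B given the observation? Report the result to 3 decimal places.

1.145

Since P(k|x) ∝ π_k f_k(x), the posterior odds are π_i f_i(x) / (π_j f_j(x)).
Exponential densities:
  p_A = 0.368195
  p_B = 0.338918
  p_C = 0.287408
  p_D = 0.221195
Odds = (0.27/0.20) × (0.287408/0.338918) = 1.35 × 0.848015 ≈ 1.145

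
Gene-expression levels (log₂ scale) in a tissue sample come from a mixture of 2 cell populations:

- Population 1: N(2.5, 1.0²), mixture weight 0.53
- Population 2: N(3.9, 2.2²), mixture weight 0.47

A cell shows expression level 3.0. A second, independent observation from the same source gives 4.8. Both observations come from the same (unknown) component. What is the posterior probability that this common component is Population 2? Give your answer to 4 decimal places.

The responsibility of component k is π_k f_k(x) divided by Σ_j π_j f_j(x).
Since both observations come from the same component, the likelihood for component k is f_k(x₁)·f_k(x₂).
  f_1 = [0.352065] × [0.028327] = 0.00997297
  f_2 = [0.166781] × [0.166781] = 0.0278159
Prior × likelihood for each component:
  π_1·f_1 = 0.53 × 0.00997297 = 0.00528567
  π_2·f_2 = 0.47 × 0.0278159 = 0.0130735
Sum: 0.00528567 + 0.0130735 = 0.0183592
Responsibility of Population 2: 0.0130735 / 0.0183592 ≈ 0.7121

0.7121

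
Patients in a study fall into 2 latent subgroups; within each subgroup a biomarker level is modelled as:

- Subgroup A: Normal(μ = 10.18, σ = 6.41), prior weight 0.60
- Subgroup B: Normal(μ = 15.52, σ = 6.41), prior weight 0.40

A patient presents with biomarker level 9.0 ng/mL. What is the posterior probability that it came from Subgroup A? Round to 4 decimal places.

Apply Bayes' rule: the posterior for each component is proportional to its prior times its likelihood at x.
Evaluate each component's likelihood at the observed value:
  L_A = 0.0611918
  L_B = 0.0371012
Weight by the priors:
  w_A·L_A = 0.60 × 0.0611918 = 0.0367151
  w_B·L_B = 0.40 × 0.0371012 = 0.0148405
Normaliser: 0.0367151 + 0.0148405 = 0.0515556
So the posterior for Subgroup A is 0.0367151 / 0.0515556 ≈ 0.7121.

0.7121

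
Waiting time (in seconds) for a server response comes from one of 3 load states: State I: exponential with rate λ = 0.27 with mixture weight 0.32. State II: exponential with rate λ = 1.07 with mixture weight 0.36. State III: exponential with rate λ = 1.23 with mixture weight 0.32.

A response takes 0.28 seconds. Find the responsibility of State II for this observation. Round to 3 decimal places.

0.443

P(component k | x) = π_k·f_k(x) / marginal(x), where marginal(x) = Σ_j π_j·f_j(x).
Component likelihoods at x = 0.28 seconds:
  p_I = 0.25034
  p_II = 0.792993
  p_III = 0.871634
Weight by the priors:
  π_I·p_I = 0.32 × 0.25034 = 0.080109
  π_II·p_II = 0.36 × 0.792993 = 0.285477
  π_III·p_III = 0.32 × 0.871634 = 0.278923
Evidence: 0.080109 + 0.285477 + 0.278923 = 0.644509
Responsibility of State II: 0.285477 / 0.644509 ≈ 0.443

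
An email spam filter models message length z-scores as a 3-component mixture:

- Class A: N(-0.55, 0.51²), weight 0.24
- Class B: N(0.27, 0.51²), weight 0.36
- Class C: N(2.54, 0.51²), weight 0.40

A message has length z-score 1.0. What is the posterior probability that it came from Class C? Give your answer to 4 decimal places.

By Bayes' theorem, P(k | x) = π_k f_k(x) / Σ_j π_j f_j(x).
Evaluate each component's likelihood at the observed value:
  f_A = 0.00771947
  f_B = 0.280829
  f_C = 0.0081919
Weight by the priors:
  π_A·f_A = 0.24 × 0.00771947 = 0.00185267
  π_B·f_B = 0.36 × 0.280829 = 0.101099
  π_C·f_C = 0.40 × 0.0081919 = 0.00327676
Marginal: 0.00185267 + 0.101099 + 0.00327676 = 0.106228
So the posterior for Class C is 0.00327676 / 0.106228 ≈ 0.0308.

0.0308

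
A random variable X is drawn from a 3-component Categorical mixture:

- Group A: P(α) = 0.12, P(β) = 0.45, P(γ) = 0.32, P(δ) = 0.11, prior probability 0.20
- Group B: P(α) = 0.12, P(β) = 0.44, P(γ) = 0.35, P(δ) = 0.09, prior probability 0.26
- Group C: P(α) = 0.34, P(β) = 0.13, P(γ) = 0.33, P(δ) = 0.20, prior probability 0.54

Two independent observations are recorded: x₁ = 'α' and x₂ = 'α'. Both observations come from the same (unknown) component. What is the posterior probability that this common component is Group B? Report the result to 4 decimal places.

0.0542

By Bayes' theorem, P(k | x) = w_k f_k(x) / Σ_j w_j f_j(x).
Since both observations come from the same component, the likelihood for component k is f_k(x₁)·f_k(x₂).
  p_A = [P(α | comp) = 0.12] × [0.12] = 0.0144
  p_B = [P(α | comp) = 0.12] × [0.12] = 0.0144
  p_C = [P(α | comp) = 0.34] × [0.34] = 0.1156
Prior × likelihood for each component:
  w_A·p_A = 0.20 × 0.0144 = 0.00288
  w_B·p_B = 0.26 × 0.0144 = 0.003744
  w_C·p_C = 0.54 × 0.1156 = 0.062424
Marginal: 0.00288 + 0.003744 + 0.062424 = 0.069048
So the posterior for Group B is 0.003744 / 0.069048 ≈ 0.0542.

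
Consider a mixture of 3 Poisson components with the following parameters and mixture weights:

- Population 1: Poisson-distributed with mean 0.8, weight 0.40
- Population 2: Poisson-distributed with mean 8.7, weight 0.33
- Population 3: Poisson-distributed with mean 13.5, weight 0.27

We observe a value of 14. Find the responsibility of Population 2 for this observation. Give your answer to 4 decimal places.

P(component k | x) = π_k·f_k(x) / marginal(x), where marginal(x) = Σ_j π_j·f_j(x).
Evaluate each component's likelihood at the observed value:
  p_1 = 2.26681e-13
  p_2 = 0.0271956
  p_3 = 0.105024
Weight by the priors:
  π_1·p_1 = 0.40 × 2.26681e-13 = 9.06726e-14
  π_2·p_2 = 0.33 × 0.0271956 = 0.00897456
  π_3·p_3 = 0.27 × 0.105024 = 0.0283565
Denominator: 9.06726e-14 + 0.00897456 + 0.0283565 = 0.0373311
So the posterior for Population 2 is 0.00897456 / 0.0373311 ≈ 0.2404.

0.2404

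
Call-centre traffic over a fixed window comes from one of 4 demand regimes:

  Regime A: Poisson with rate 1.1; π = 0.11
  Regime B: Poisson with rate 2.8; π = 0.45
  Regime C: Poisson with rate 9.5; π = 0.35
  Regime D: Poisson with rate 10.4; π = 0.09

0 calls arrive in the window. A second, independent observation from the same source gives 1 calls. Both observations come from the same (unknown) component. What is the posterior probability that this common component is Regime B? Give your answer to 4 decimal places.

0.2579

Apply Bayes' rule: the posterior for each component is proportional to its prior times its likelihood at x.
Since both observations come from the same component, the likelihood for component k is f_k(x₁)·f_k(x₂).
  f_A = [0.332871] × [0.366158] = 0.121883
  f_B = [0.0608101] × [0.170268] = 0.010354
  f_C = [7.48518e-05] × [0.000711092] = 5.32266e-08
  f_D = [3.04325e-05] × [0.000316498] = 9.63181e-09
Unnormalised posteriors:
  w_A·f_A = 0.11 × 0.121883 = 0.0134072
  w_B·f_B = 0.45 × 0.010354 = 0.00465931
  w_C·f_C = 0.35 × 5.32266e-08 = 1.86293e-08
  w_D·f_D = 0.09 × 9.63181e-09 = 8.66863e-10
Evidence: 0.0134072 + 0.00465931 + 1.86293e-08 + 8.66863e-10 = 0.0180665
P(Regime B | data) = 0.00465931 / 0.0180665 ≈ 0.2579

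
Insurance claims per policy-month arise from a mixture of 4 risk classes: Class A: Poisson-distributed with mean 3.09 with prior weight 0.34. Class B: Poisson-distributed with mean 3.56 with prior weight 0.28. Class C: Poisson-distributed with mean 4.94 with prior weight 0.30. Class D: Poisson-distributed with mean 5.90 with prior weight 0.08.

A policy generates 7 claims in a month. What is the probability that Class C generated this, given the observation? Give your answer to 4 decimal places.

0.5004

By Bayes' theorem, P(k | x) = π_k f_k(x) / Σ_j π_j f_j(x).
Poisson probabilities:
  f_A = e^(−3.09)·3.09^7/7! = 0.0242834
  f_B = e^(−3.56)·3.56^7/7! = 0.0408913
  f_C = e^(−4.94)·4.94^7/7! = 0.101916
  f_D = e^(−5.90)·5.90^7/7! = 0.135268
Prior × likelihood for each component:
  π_A·f_A = 0.34 × 0.0242834 = 0.00825634
  π_B·f_B = 0.28 × 0.0408913 = 0.0114496
  π_C·f_C = 0.30 × 0.101916 = 0.0305749
  π_D·f_D = 0.08 × 0.135268 = 0.0108215
Sum: 0.00825634 + 0.0114496 + 0.0305749 + 0.0108215 = 0.0611022
P(Class C | the observation) = 0.0305749 / 0.0611022 ≈ 0.5004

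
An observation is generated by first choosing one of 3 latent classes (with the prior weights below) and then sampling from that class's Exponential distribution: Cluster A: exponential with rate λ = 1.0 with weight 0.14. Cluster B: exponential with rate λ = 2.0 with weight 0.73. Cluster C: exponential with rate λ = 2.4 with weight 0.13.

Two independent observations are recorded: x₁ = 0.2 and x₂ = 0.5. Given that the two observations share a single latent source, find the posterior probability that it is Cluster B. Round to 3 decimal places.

P(component k | x) = π_k·f_k(x) / marginal(x), where marginal(x) = Σ_j π_j·f_j(x).
Since both observations come from the same component, the likelihood for component k is f_k(x₁)·f_k(x₂).
  f_A = [1.0·e^(−1.0·0.2) = 1.0·e^(−0.2000) = 0.818731] × [0.606531] = 0.496585
  f_B = [2.0·e^(−2.0·0.2) = 2.0·e^(−0.4000) = 1.34064] × [0.735759] = 0.986388
  f_C = [2.4·e^(−2.4·0.2) = 2.4·e^(−0.4800) = 1.48508] × [0.722866] = 1.07351
Multiply by the mixture weights:
  π_A·f_A = 0.14 × 0.496585 = 0.0695219
  π_B·f_B = 0.73 × 0.986388 = 0.720063
  π_C·f_C = 0.13 × 1.07351 = 0.139557
Denominator: 0.0695219 + 0.720063 + 0.139557 = 0.929142
P(Cluster B | x₁,x₂) = 0.720063 / 0.929142 ≈ 0.775

0.775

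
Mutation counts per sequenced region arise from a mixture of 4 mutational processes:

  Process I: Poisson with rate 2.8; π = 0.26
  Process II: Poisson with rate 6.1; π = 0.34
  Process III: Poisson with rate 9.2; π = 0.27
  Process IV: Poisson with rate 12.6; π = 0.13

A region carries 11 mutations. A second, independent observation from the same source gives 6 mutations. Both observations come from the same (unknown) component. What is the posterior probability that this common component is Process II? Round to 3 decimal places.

0.340

Posterior ∝ prior × likelihood, so P(k | x) ∝ P(Z=k) f_k(x); normalise over all components.
Since both observations come from the same component, the likelihood for component k is f_k(x₁)·f_k(x₂).
  L_I = [e^(−2.8)·2.8^11/11! = 0.000126345] × [0.0406997] = 5.1422e-06
  L_II = [e^(−6.1)·6.1^11/11! = 0.0244498] × [0.160491] = 0.00392398
  L_III = [e^(−9.2)·9.2^11/11! = 0.101158] × [0.0850913] = 0.00860769
  L_IV = [e^(−12.6)·12.6^11/11! = 0.107352] × [0.0187405] = 0.00201182
Prior × likelihood for each component:
  P(Z=I)·L_I = 0.26 × 5.1422e-06 = 1.33697e-06
  P(Z=II)·L_II = 0.34 × 0.00392398 = 0.00133415
  P(Z=III)·L_III = 0.27 × 0.00860769 = 0.00232408
  P(Z=IV)·L_IV = 0.13 × 0.00201182 = 0.000261537
Denominator: 1.33697e-06 + 0.00133415 + 0.00232408 + 0.000261537 = 0.0039211
P(Process II | x₁, x₂) = 0.00133415 / 0.0039211 ≈ 0.340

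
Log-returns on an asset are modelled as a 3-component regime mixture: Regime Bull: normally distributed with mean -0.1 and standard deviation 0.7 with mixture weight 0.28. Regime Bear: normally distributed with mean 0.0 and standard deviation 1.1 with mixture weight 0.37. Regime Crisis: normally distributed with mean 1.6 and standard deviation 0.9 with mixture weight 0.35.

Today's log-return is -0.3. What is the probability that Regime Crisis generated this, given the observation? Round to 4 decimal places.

Posterior ∝ prior × likelihood, so P(k | x) ∝ w_k f_k(x); normalise over all components.
Normal densities:
  f_Bull = 0.547124
  f_Bear = 0.349435
  f_Crisis = 0.0477406
Prior × likelihood for each component:
  w_Bull·f_Bull = 0.28 × 0.547124 = 0.153195
  w_Bear·f_Bear = 0.37 × 0.349435 = 0.129291
  w_Crisis·f_Crisis = 0.35 × 0.0477406 = 0.0167092
Denominator: 0.153195 + 0.129291 + 0.0167092 = 0.299195
So the posterior for Regime Crisis is 0.0167092 / 0.299195 ≈ 0.0558.

0.0558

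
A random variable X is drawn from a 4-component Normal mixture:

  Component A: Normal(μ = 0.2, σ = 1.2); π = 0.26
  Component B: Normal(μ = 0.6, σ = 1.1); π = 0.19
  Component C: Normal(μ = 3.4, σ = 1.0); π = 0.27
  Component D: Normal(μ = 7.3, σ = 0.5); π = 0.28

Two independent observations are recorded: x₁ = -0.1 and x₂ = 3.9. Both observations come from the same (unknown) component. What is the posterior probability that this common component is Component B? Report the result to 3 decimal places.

Apply Bayes' rule: the posterior for each component is proportional to its prior times its likelihood at x.
Since both observations come from the same component, the likelihood for component k is f_k(x₁)·f_k(x₂).
  p_A = [0.322223] × [0.0028663] = 0.00092359
  p_B = [0.296198] × [0.00402895] = 0.00119337
  p_C = [0.000872683] × [0.352065] = 0.000307241
  p_D = [2.17775e-48] × [7.26192e-11] = 1.58147e-58
Weight by the priors:
  P(Z=A)·p_A = 0.26 × 0.00092359 = 0.000240133
  P(Z=B)·p_B = 0.19 × 0.00119337 = 0.00022674
  P(Z=C)·p_C = 0.27 × 0.000307241 = 8.29552e-05
  P(Z=D)·p_D = 0.28 × 1.58147e-58 = 4.42811e-59
Denominator: 0.000240133 + 0.00022674 + 8.29552e-05 + 4.42811e-59 = 0.000549828
P(Component B | x₁, x₂) ≈ 0.412

0.412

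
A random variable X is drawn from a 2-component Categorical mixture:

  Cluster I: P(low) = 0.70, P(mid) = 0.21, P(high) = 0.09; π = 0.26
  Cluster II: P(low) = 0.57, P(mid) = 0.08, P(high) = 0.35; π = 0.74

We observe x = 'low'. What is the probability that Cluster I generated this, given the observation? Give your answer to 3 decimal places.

0.301

Posterior ∝ prior × likelihood, so P(k | x) ∝ P(Z=k) f_k(x); normalise over all components.
Evaluate each component's likelihood at the observed value:
  L_I = P(low | comp) = 0.70
  L_II = P(low | comp) = 0.57
Multiply by the mixture weights:
  P(Z=I)·L_I = 0.26 × 0.7 = 0.182
  P(Z=II)·L_II = 0.74 × 0.57 = 0.4218
Sum: 0.182 + 0.4218 = 0.6038
So the posterior for Cluster I is 0.182 / 0.6038 ≈ 0.301.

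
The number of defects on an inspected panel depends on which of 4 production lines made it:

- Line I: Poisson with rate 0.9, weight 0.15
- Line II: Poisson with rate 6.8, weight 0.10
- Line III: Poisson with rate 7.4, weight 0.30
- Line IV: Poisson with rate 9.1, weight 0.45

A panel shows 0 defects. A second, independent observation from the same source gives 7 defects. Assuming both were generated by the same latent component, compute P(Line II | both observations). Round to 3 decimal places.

Apply Bayes' rule: the posterior for each component is proportional to its prior times its likelihood at x.
Since both observations come from the same component, the likelihood for component k is f_k(x₁)·f_k(x₂).
  f_I = [0.40657] × [3.85835e-05] = 1.56869e-05
  f_II = [0.00111378] × [0.148569] = 0.000165473
  f_III = [0.000611253] × [0.147371] = 9.0081e-05
  f_IV = [0.000111666] × [0.114493] = 1.2785e-05
Prior × likelihood for each component:
  w_I·f_I = 0.15 × 1.56869e-05 = 2.35303e-06
  w_II·f_II = 0.10 × 0.000165473 = 1.65473e-05
  w_III·f_III = 0.30 × 9.0081e-05 = 2.70243e-05
  w_IV·f_IV = 0.45 × 1.2785e-05 = 5.75324e-06
Normaliser: 2.35303e-06 + 1.65473e-05 + 2.70243e-05 + 5.75324e-06 = 5.16779e-05
Responsibility of Line II: 1.65473e-05 / 5.16779e-05 ≈ 0.320

0.320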